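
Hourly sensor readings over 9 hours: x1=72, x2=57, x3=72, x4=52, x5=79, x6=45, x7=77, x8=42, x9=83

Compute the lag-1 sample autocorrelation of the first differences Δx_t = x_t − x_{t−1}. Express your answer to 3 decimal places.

-0.843

First differences Δx: -15, 15, -20, 27, -34, 32, -35, 41
Mean of differences = 1.3750
Numerator Σ(Δx_t−Δx̄)(Δx_{t+1}−Δx̄) = -5607.2656
Denominator Σ(Δx_t−Δx̄)² = 6649.8750
r_1(Δx) = -5607.2656 / 6649.8750 = -0.843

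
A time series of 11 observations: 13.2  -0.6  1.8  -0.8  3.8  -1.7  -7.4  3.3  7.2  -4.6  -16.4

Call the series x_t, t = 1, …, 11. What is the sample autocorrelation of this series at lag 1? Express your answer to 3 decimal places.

0.057

Mean x̄ = (13.2 − 0.6 + 1.8 − 0.8 + 3.8 − 1.7 − 7.4 + 3.3 + 7.2 − 4.6 − 16.4)/11 = -0.2000
Numerator Σ_{t=1}^{10}(x_t−x̄)(x_{t+1}−x̄) = 34.4600
Denominator Σ(x_t−x̄)² = 602.9800
r_1 = 34.4600 / 602.9800 = 0.057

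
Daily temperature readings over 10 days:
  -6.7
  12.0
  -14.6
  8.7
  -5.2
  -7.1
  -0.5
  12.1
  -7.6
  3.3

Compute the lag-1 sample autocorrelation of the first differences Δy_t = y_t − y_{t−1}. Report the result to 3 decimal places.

First differences Δy: 18.7, -26.6, 23.3, -13.9, -1.9, 6.6, 12.6, -19.7, 10.9
Mean of differences = 1.1111
Numerator Σ(Δy_t−Δȳ)(Δy_{t+1}−Δȳ) = -1786.4468
Denominator Σ(Δy_t−Δȳ)² = 2495.0689
r_1(Δy) = -1786.4468 / 2495.0689 = -0.716

-0.716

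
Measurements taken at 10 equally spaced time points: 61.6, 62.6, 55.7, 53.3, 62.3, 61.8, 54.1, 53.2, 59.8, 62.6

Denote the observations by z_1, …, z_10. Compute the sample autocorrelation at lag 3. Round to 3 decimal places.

-0.134

Mean z̄ = (61.6 + 62.6 + 55.7 + 53.3 + 62.3 + 61.8 + 54.1 + 53.2 + 59.8 + 62.6)/10 = 58.7000
Σ(z_t−z̄)(z_{t+3}−z̄) = (-15.6600) + (14.0400) + (-9.3000) + (24.8400) + (-19.8000) + (3.4100) + (-17.9400) = -20.4100
Denominator Σ(z_t−z̄)² = 152.1800
r_3 = -20.4100 / 152.1800 = -0.134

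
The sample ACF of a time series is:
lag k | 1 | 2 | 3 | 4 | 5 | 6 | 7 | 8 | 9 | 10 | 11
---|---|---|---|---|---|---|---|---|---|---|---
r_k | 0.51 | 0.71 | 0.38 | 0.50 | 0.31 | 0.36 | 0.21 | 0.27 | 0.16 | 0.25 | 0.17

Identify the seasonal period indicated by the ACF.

The largest autocorrelation is r_2 = 0.71; the remaining lags stay at or below 0.51.
The dominant spike at lag 2 indicates a seasonal period of 2.

2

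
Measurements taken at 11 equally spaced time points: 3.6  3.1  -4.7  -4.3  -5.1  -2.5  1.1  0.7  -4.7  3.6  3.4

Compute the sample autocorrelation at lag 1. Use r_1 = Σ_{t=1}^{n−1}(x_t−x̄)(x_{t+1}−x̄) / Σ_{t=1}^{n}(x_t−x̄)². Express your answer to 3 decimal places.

Mean x̄ = (3.6 + 3.1 − 4.7 − 4.3 − 5.1 − 2.5 + 1.1 + 0.7 − 4.7 + 3.6 + 3.4)/11 = -0.5273
Numerator Σ_{t=1}^{10}(x_t−x̄)(x_{t+1}−x̄) = 34.5029
Denominator Σ(x_t−x̄)² = 140.6618
r_1 = 34.5029 / 140.6618 = 0.245

0.245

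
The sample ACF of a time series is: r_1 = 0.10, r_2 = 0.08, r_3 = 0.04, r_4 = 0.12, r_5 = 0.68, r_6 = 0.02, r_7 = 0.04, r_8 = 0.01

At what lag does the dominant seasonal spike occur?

5

The largest autocorrelation is r_5 = 0.68; the remaining lags stay at or below 0.12.
The dominant spike at lag 5 indicates a seasonal period of 5.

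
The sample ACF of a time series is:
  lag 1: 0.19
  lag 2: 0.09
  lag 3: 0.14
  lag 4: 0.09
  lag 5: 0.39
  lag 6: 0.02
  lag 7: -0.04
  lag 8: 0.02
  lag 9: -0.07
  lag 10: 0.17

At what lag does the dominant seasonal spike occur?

5

The largest autocorrelation is r_5 = 0.39; the remaining lags stay at or below 0.19.
The dominant spike at lag 5 indicates a seasonal period of 5.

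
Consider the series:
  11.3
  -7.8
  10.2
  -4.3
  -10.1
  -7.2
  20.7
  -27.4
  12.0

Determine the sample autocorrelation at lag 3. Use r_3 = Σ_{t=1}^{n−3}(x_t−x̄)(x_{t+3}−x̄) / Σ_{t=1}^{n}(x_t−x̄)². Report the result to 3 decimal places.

0.029

Mean x̄ = (11.3 − 7.8 + 10.2 − 4.3 − 10.1 − 7.2 + 20.7 − 27.4 + 12.0)/9 = -0.2889
Numerator Σ_{t=1}^{6}(x_t−x̄)(x_{t+3}−x̄) = 51.5896
Denominator Σ(x_t−x̄)² = 1787.4089
r_3 = 51.5896 / 1787.4089 = 0.029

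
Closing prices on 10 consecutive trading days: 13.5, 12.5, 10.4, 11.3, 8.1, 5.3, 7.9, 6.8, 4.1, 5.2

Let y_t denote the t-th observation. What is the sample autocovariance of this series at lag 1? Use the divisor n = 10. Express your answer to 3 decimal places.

5.804

Mean ȳ = (13.5 + 12.5 + 10.4 + 11.3 + 8.1 + 5.3 + 7.9 + 6.8 + 4.1 + 5.2)/10 = 8.5100
Σ_{t=1}^{9}(y_t−ȳ)(y_{t+1}−ȳ) = 58.0359
γ_1 = 58.0359 / 10 = 5.804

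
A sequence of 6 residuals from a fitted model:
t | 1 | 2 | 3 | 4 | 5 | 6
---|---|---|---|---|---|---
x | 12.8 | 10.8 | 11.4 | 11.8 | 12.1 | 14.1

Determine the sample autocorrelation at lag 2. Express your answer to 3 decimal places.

-0.095

Mean x̄ = (12.8 + 10.8 + 11.4 + 11.8 + 12.1 + 14.1)/6 = 12.1667
Deviations from mean: 0.6333, -1.3667, -0.7667, -0.3667, -0.0667, 1.9333
Σ(x_t−x̄)(x_{t+2}−x̄) = (-0.4856) + (0.5011) + (0.0511) + (-0.7089) = -0.6422
Denominator Σ(x_t−x̄)² = 6.7333
r_2 = -0.6422 / 6.7333 = -0.095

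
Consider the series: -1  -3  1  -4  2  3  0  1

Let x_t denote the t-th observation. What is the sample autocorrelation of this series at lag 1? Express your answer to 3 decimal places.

-0.150

Mean x̄ = (-1 − 3 + 1 − 4 + 2 + 3 + 0 + 1)/8 = -0.1250
Σ(x_t−x̄)(x_{t+1}−x̄) = (2.5156) + (-3.2344) + (-4.3594) + (-8.2344) + (6.6406) + (0.3906) + (0.1406) = -6.1406
Denominator Σ(x_t−x̄)² = 40.8750
r_1 = -6.1406 / 40.8750 = -0.150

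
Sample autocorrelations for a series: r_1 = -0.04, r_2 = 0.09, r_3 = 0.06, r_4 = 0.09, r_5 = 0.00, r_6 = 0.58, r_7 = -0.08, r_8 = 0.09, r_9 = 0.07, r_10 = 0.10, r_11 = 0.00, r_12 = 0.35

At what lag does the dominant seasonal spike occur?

The largest autocorrelation is r_6 = 0.58, with a weaker echo at lag 12 (0.35); the remaining lags stay at or below 0.10.
The dominant spike at lag 6 indicates a seasonal period of 6.

6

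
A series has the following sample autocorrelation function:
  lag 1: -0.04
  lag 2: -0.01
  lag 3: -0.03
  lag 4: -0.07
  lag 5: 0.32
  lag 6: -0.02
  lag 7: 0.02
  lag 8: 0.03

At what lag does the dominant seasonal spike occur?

5

The largest autocorrelation is r_5 = 0.32; the remaining lags stay at or below 0.03.
The dominant spike at lag 5 indicates a seasonal period of 5.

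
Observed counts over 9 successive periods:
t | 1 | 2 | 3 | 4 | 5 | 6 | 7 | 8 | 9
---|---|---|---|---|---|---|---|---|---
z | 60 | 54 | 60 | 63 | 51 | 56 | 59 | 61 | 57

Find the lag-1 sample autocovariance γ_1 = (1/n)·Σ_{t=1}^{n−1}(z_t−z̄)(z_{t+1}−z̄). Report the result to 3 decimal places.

-3.248

Mean z̄ = (60 + 54 + 60 + 63 + 51 + 56 + 59 + 61 + 57)/9 = 57.8889
Σ_{t=1}^{8}(z_t−z̄)(z_{t+1}−z̄) = -29.2346
γ_1 = -29.2346 / 9 = -3.248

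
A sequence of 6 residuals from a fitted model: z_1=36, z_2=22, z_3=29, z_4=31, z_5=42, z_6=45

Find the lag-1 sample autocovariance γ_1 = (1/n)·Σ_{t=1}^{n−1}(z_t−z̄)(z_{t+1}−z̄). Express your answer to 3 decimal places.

19.495

Mean z̄ = (36 + 22 + 29 + 31 + 42 + 45)/6 = 34.1667
Σ_{t=1}^{5}(z_t−z̄)(z_{t+1}−z̄) = 116.9722
γ_1 = 116.9722 / 6 = 19.495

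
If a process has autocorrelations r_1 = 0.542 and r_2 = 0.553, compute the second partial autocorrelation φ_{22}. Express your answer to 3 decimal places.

0.367

φ_{22} = (r_2 − r_1²) / (1 − r_1²)
r_1² = (0.542)² = 0.293764
Numerator = 0.553 − 0.2938 = 0.2592; denominator = 1 − 0.2938 = 0.7062
φ_{22} = 0.2592 / 0.7062 = 0.367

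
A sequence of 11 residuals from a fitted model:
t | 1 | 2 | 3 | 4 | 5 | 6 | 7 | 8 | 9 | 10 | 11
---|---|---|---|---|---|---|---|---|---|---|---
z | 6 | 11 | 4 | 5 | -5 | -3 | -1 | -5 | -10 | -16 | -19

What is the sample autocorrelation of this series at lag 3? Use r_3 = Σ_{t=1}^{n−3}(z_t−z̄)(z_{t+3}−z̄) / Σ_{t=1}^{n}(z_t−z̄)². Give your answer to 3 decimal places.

Mean z̄ = (6 + 11 + 4 + 5 − 5 − 3 − 1 − 5 − 10 − 16 − 19)/11 = -3.0000
Numerator Σ_{t=1}^{8}(z_t−z̄)(z_{t+3}−z̄) = 70.0000
Denominator Σ(z_t−z̄)² = 876.0000
r_3 = 70.0000 / 876.0000 = 0.080

0.080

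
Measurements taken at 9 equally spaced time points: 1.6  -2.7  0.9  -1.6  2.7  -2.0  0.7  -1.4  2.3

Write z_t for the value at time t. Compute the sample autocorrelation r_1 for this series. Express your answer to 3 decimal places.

Mean z̄ = (1.6 − 2.7 + 0.9 − 1.6 + 2.7 − 2.0 + 0.7 − 1.4 + 2.3)/9 = 0.0556
Numerator Σ_{t=1}^{8}(z_t−z̄)(z_{t+1}−z̄) = -23.3242
Denominator Σ(z_t−z̄)² = 32.2222
r_1 = -23.3242 / 32.2222 = -0.724

-0.724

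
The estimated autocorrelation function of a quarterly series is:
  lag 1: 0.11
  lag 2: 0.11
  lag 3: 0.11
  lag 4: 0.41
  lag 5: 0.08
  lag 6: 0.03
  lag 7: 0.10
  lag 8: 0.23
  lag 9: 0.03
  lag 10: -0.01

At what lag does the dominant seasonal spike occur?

4

The largest autocorrelation is r_4 = 0.41, with a weaker echo at lag 8 (0.23); the remaining lags stay at or below 0.11.
The dominant spike at lag 4 indicates a seasonal period of 4.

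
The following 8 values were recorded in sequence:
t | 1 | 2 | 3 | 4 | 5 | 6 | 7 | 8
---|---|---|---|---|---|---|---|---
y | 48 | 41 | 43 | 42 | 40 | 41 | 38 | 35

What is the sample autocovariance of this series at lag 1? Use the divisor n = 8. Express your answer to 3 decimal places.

2.375

Mean ȳ = (48 + 41 + 43 + 42 + 40 + 41 + 38 + 35)/8 = 41.0000
Deviations: 7.0000, 0.0000, 2.0000, 1.0000, -1.0000, 0.0000, -3.0000, -6.0000
Σ_{t=1}^{7}(y_t−ȳ)(y_{t+1}−ȳ) = 19.0000
γ_1 = 19.0000 / 8 = 2.375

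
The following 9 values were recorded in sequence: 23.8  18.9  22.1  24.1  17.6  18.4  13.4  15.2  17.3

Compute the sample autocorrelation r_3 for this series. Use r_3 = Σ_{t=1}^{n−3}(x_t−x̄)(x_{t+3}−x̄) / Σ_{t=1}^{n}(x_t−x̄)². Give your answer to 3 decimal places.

Mean x̄ = (23.8 + 18.9 + 22.1 + 24.1 + 17.6 + 18.4 + 13.4 + 15.2 + 17.3)/9 = 18.9778
Σ(x_t−x̄)(x_{t+3}−x̄) = (24.7005) + (0.1072) + (-1.8040) + (-28.5706) + (5.2049) + (0.9694) = 0.6074
Denominator Σ(x_t−x̄)² = 109.6756
r_3 = 0.6074 / 109.6756 = 0.006

0.006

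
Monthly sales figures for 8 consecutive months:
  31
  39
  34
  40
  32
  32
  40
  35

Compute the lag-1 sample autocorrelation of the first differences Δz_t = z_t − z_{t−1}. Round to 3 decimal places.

-0.576

First differences Δz: 8, -5, 6, -8, 0, 8, -5
Mean of differences = 0.5714
Numerator Σ(Δz_t−Δz̄)(Δz_{t+1}−Δz̄) = -158.8980
Denominator Σ(Δz_t−Δz̄)² = 275.7143
r_1(Δz) = -158.8980 / 275.7143 = -0.576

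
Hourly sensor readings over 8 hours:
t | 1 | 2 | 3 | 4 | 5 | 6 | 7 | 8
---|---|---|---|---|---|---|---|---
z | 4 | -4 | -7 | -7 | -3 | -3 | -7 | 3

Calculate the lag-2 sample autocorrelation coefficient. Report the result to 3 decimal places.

-0.179

Mean z̄ = (4 − 4 − 7 − 7 − 3 − 3 − 7 + 3)/8 = -3.0000
Deviations from mean: 7.0000, -1.0000, -4.0000, -4.0000, 0.0000, 0.0000, -4.0000, 6.0000
Numerator Σ_{t=1}^{6}(z_t−z̄)(z_{t+2}−z̄) = -24.0000
Denominator Σ(z_t−z̄)² = 134.0000
r_2 = -24.0000 / 134.0000 = -0.179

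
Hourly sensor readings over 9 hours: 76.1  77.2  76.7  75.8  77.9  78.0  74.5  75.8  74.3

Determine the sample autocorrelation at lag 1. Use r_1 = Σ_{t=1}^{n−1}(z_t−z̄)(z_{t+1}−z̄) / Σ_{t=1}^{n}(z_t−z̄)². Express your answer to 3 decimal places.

0.058

Mean z̄ = (76.1 + 77.2 + 76.7 + 75.8 + 77.9 + 78.0 + 74.5 + 75.8 + 74.3)/9 = 76.2556
Numerator Σ_{t=1}^{8}(z_t−z̄)(z_{t+1}−z̄) = 0.8180
Denominator Σ(z_t−z̄)² = 14.1822
r_1 = 0.8180 / 14.1822 = 0.058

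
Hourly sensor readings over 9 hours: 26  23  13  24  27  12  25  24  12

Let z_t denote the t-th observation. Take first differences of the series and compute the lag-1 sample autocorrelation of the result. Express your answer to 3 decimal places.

First differences Δz: -3, -10, 11, 3, -15, 13, -1, -12
Mean of differences = -1.7500
Numerator Σ(Δz_t−Δz̄)(Δz_{t+1}−Δz̄) = -289.3125
Denominator Σ(Δz_t−Δz̄)² = 753.5000
r_1(Δz) = -289.3125 / 753.5000 = -0.384

-0.384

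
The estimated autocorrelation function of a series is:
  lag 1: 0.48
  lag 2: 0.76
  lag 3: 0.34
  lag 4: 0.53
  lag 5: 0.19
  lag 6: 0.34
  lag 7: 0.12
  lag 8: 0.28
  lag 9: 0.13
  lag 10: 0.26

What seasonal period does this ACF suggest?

2

The largest autocorrelation is r_2 = 0.76, with a weaker echo at lag 4 (0.53); the remaining lags stay at or below 0.48.
The dominant spike at lag 2 indicates a seasonal period of 2.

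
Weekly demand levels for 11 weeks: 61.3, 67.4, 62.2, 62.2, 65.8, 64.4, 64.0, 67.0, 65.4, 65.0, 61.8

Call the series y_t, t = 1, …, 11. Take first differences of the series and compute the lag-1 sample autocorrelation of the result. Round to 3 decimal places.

First differences Δy: 6.1, -5.2, 0.0, 3.6, -1.4, -0.4, 3.0, -1.6, -0.4, -3.2
Mean of differences = 0.0500
Numerator Σ(Δy_t−Δȳ)(Δy_{t+1}−Δȳ) = -40.1625
Denominator Σ(Δy_t−Δȳ)² = 101.2650
r_1(Δy) = -40.1625 / 101.2650 = -0.397

-0.397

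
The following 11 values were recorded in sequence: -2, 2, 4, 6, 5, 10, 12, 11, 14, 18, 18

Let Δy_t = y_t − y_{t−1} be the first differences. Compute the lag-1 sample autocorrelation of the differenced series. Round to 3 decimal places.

-0.350

First differences Δy: 4, 2, 2, -1, 5, 2, -1, 3, 4, 0
Mean of differences = 2.0000
Numerator Σ(Δy_t−Δȳ)(Δy_{t+1}−Δȳ) = -14.0000
Denominator Σ(Δy_t−Δȳ)² = 40.0000
r_1(Δy) = -14.0000 / 40.0000 = -0.350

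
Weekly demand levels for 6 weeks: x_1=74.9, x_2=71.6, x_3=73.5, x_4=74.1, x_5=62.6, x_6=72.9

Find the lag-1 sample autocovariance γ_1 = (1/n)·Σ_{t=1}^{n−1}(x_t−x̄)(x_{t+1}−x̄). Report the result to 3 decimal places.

Mean x̄ = (74.9 + 71.6 + 73.5 + 74.1 + 62.6 + 72.9)/6 = 71.6000
Σ_{t=1}^{5}(x_t−x̄)(x_{t+1}−x̄) = -29.4500
γ_1 = -29.4500 / 6 = -4.908

-4.908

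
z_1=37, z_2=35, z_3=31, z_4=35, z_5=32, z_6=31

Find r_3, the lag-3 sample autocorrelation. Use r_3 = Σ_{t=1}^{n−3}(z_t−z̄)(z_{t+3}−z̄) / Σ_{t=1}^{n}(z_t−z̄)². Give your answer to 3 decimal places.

Mean z̄ = (37 + 35 + 31 + 35 + 32 + 31)/6 = 33.5000
Deviations from mean: 3.5000, 1.5000, -2.5000, 1.5000, -1.5000, -2.5000
Σ(z_t−z̄)(z_{t+3}−z̄) = (5.2500) + (-2.2500) + (6.2500) = 9.2500
Denominator Σ(z_t−z̄)² = 31.5000
r_3 = 9.2500 / 31.5000 = 0.294

0.294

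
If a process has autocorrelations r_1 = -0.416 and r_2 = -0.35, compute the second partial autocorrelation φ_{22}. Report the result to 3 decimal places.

φ_{22} = (r_2 − r_1²) / (1 − r_1²)
r_1² = (-0.416)² = 0.173056
Numerator = -0.35 − 0.1731 = -0.5231; denominator = 1 − 0.1731 = 0.8269
φ_{22} = -0.5231 / 0.8269 = -0.633

-0.633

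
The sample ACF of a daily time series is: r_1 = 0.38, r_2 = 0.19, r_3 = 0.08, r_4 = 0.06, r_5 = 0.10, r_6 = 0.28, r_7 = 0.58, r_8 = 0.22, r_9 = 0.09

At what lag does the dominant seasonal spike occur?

7

The largest autocorrelation is r_7 = 0.58; the remaining lags stay at or below 0.38. The elevated value at lag 1 (0.38), dropping to 0.19 at lag 2, reflects decaying short-term dependence rather than seasonality.
The dominant spike at lag 7 indicates a seasonal period of 7.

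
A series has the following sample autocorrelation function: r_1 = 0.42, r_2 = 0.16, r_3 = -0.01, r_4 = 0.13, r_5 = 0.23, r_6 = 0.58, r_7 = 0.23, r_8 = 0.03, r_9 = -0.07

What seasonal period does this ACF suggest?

6

The largest autocorrelation is r_6 = 0.58; the remaining lags stay at or below 0.42. The elevated value at lag 1 (0.42), dropping to 0.16 at lag 2, reflects decaying short-term dependence rather than seasonality.
The dominant spike at lag 6 indicates a seasonal period of 6.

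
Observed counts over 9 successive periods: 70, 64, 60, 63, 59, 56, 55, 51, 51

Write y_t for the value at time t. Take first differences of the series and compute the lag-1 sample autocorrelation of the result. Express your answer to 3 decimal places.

First differences Δy: -6, -4, 3, -4, -3, -1, -4, 0
Mean of differences = -2.3750
Numerator Σ(Δy_t−Δȳ)(Δy_{t+1}−Δȳ) = -17.5156
Denominator Σ(Δy_t−Δȳ)² = 57.8750
r_1(Δy) = -17.5156 / 57.8750 = -0.303

-0.303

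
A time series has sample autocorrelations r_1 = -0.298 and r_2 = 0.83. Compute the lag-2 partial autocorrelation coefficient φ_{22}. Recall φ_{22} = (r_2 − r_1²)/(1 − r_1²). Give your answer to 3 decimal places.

φ_{22} = (r_2 − r_1²) / (1 − r_1²)
r_1² = (-0.298)² = 0.088804
Numerator = 0.83 − 0.0888 = 0.7412; denominator = 1 − 0.0888 = 0.9112
φ_{22} = 0.7412 / 0.9112 = 0.813

0.813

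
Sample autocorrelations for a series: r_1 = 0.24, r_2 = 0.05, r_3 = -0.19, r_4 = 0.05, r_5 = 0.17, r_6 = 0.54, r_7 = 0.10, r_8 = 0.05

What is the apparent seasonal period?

6

The largest autocorrelation is r_6 = 0.54; the remaining lags stay at or below 0.24. The elevated value at lag 1 (0.24), dropping to 0.05 at lag 2, reflects decaying short-term dependence rather than seasonality.
The dominant spike at lag 6 indicates a seasonal period of 6.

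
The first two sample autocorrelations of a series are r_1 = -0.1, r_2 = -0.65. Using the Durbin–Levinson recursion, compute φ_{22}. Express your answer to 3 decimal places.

φ_{22} = (r_2 − r_1²) / (1 − r_1²)
r_1² = (-0.1)² = 0.01
Numerator = -0.65 − 0.0100 = -0.6600; denominator = 1 − 0.0100 = 0.9900
φ_{22} = -0.6600 / 0.9900 = -0.667

-0.667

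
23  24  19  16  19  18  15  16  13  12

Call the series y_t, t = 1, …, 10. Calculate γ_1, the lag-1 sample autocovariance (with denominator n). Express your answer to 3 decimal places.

Mean ȳ = (23 + 24 + 19 + 16 + 19 + 18 + 15 + 16 + 13 + 12)/10 = 17.5000
Σ_{t=1}^{9}(y_t−ȳ)(y_{t+1}−ȳ) = 75.7500
γ_1 = 75.7500 / 10 = 7.575

7.575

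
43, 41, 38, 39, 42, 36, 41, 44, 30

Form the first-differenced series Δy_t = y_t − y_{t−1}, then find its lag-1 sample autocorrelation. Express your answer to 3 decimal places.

First differences Δy: -2, -3, 1, 3, -6, 5, 3, -14
Mean of differences = -1.6250
Numerator Σ(Δy_t−Δȳ)(Δy_{t+1}−Δȳ) = -66.7656
Denominator Σ(Δy_t−Δȳ)² = 267.8750
r_1(Δy) = -66.7656 / 267.8750 = -0.249

-0.249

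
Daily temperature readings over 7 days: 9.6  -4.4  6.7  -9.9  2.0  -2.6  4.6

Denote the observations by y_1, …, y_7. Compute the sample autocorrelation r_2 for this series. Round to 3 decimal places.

0.554

Mean ȳ = (9.6 − 4.4 + 6.7 − 9.9 + 2.0 − 2.6 + 4.6)/7 = 0.8571
Deviations from mean: 8.7429, -5.2571, 5.8429, -10.7571, 1.1429, -3.4571, 3.7429
Σ(y_t−ȳ)(y_{t+2}−ȳ) = (51.0833) + (56.5518) + (6.6776) + (37.1890) + (4.2776) = 155.7792
Denominator Σ(y_t−ȳ)² = 281.1971
r_2 = 155.7792 / 281.1971 = 0.554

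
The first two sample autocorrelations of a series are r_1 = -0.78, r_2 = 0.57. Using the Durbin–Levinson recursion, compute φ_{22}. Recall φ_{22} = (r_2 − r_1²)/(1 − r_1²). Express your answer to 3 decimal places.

-0.098

φ_{22} = (r_2 − r_1²) / (1 − r_1²)
r_1² = (-0.78)² = 0.6084
Numerator = 0.57 − 0.6084 = -0.0384; denominator = 1 − 0.6084 = 0.3916
φ_{22} = -0.0384 / 0.3916 = -0.098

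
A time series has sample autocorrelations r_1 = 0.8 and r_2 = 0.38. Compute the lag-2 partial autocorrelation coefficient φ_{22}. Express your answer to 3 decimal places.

-0.722

φ_{22} = (r_2 − r_1²) / (1 − r_1²)
r_1² = (0.8)² = 0.64
Numerator = 0.38 − 0.6400 = -0.2600; denominator = 1 − 0.6400 = 0.3600
φ_{22} = -0.2600 / 0.3600 = -0.722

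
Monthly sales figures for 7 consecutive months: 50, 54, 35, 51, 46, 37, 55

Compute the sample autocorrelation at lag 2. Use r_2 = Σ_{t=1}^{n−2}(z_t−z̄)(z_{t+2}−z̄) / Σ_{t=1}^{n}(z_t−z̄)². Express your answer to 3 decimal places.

-0.118

Mean z̄ = (50 + 54 + 35 + 51 + 46 + 37 + 55)/7 = 46.8571
Numerator Σ_{t=1}^{5}(z_t−z̄)(z_{t+2}−z̄) = -45.3265
Denominator Σ(z_t−z̄)² = 382.8571
r_2 = -45.3265 / 382.8571 = -0.118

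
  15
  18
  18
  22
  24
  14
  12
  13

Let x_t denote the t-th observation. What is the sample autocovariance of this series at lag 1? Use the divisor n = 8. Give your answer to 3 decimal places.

Mean x̄ = (15 + 18 + 18 + 22 + 24 + 14 + 12 + 13)/8 = 17.0000
Σ_{t=1}^{7}(x_t−x̄)(x_{t+1}−x̄) = 53.0000
γ_1 = 53.0000 / 8 = 6.625

6.625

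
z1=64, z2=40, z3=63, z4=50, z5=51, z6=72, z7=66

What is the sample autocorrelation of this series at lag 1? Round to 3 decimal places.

Mean z̄ = (64 + 40 + 63 + 50 + 51 + 72 + 66)/7 = 58.0000
Deviations from mean: 6.0000, -18.0000, 5.0000, -8.0000, -7.0000, 14.0000, 8.0000
Numerator Σ_{t=1}^{6}(z_t−z̄)(z_{t+1}−z̄) = -168.0000
Denominator Σ(z_t−z̄)² = 758.0000
r_1 = -168.0000 / 758.0000 = -0.222

-0.222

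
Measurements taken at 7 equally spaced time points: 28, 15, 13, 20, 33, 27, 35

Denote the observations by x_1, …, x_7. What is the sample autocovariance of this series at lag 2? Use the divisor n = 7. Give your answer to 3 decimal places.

Mean x̄ = (28 + 15 + 13 + 20 + 33 + 27 + 35)/7 = 24.4286
Deviations: 3.5714, -9.4286, -11.4286, -4.4286, 8.5714, 2.5714, 10.5714
Σ_{t=1}^{5}(x_t−x̄)(x_{t+2}−x̄) = -17.7959
γ_2 = -17.7959 / 7 = -2.542

-2.542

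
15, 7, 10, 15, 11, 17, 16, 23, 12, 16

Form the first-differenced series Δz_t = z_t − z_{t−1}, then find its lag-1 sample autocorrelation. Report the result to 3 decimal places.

First differences Δz: -8, 3, 5, -4, 6, -1, 7, -11, 4
Mean of differences = 0.1111
Numerator Σ(Δz_t−Δz̄)(Δz_{t+1}−Δz̄) = -187.5679
Denominator Σ(Δz_t−Δz̄)² = 336.8889
r_1(Δz) = -187.5679 / 336.8889 = -0.557

-0.557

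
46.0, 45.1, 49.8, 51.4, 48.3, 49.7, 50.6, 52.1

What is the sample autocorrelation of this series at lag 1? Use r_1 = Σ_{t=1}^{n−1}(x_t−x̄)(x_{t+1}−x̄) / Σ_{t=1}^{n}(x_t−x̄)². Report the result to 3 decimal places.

Mean x̄ = (46.0 + 45.1 + 49.8 + 51.4 + 48.3 + 49.7 + 50.6 + 52.1)/8 = 49.1250
Numerator Σ_{t=1}^{7}(x_t−x̄)(x_{t+1}−x̄) = 14.2819
Denominator Σ(x_t−x̄)² = 43.6350
r_1 = 14.2819 / 43.6350 = 0.327

0.327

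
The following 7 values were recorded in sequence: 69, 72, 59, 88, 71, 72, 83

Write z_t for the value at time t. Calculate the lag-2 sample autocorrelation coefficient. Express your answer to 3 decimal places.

0.063

Mean z̄ = (69 + 72 + 59 + 88 + 71 + 72 + 83)/7 = 73.4286
Σ(z_t−z̄)(z_{t+2}−z̄) = (63.8980) + (-20.8163) + (35.0408) + (-20.8163) + (-23.2449) = 34.0612
Denominator Σ(z_t−z̄)² = 541.7143
r_2 = 34.0612 / 541.7143 = 0.063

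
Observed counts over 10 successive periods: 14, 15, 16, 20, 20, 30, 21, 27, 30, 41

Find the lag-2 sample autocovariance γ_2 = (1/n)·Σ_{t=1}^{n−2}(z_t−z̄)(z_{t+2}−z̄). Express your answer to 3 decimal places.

Mean z̄ = (14 + 15 + 16 + 20 + 20 + 30 + 21 + 27 + 30 + 41)/10 = 23.4000
Σ_{t=1}^{8}(z_t−z̄)(z_{t+2}−z̄) = 180.2800
γ_2 = 180.2800 / 10 = 18.028

18.028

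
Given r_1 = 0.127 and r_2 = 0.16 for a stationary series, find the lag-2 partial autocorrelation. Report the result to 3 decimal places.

φ_{22} = (r_2 − r_1²) / (1 − r_1²)
r_1² = (0.127)² = 0.016129
Numerator = 0.16 − 0.0161 = 0.1439; denominator = 1 − 0.0161 = 0.9839
φ_{22} = 0.1439 / 0.9839 = 0.146

0.146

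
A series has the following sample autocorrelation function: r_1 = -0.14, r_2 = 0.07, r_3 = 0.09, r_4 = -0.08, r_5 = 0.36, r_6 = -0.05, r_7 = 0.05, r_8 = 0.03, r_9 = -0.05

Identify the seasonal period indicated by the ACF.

5

The largest autocorrelation is r_5 = 0.36; the remaining lags stay at or below 0.09.
The dominant spike at lag 5 indicates a seasonal period of 5.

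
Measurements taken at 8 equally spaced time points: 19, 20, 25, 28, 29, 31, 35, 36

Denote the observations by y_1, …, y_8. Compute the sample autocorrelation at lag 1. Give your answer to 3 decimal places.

0.636

Mean ȳ = (19 + 20 + 25 + 28 + 29 + 31 + 35 + 36)/8 = 27.8750
Deviations from mean: -8.8750, -7.8750, -2.8750, 0.1250, 1.1250, 3.1250, 7.1250, 8.1250
Numerator Σ_{t=1}^{7}(y_t−ȳ)(y_{t+1}−ȳ) = 175.9844
Denominator Σ(y_t−ȳ)² = 276.8750
r_1 = 175.9844 / 276.8750 = 0.636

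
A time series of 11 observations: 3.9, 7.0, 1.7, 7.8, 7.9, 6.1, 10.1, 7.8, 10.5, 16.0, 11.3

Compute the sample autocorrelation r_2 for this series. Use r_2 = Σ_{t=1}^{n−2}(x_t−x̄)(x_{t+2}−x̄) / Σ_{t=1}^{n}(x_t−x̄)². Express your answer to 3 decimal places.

Mean x̄ = (3.9 + 7.0 + 1.7 + 7.8 + 7.9 + 6.1 + 10.1 + 7.8 + 10.5 + 16.0 + 11.3)/11 = 8.1909
Numerator Σ_{t=1}^{9}(x_t−x̄)(x_{t+2}−x̄) = 39.8198
Denominator Σ(x_t−x̄)² = 146.3491
r_2 = 39.8198 / 146.3491 = 0.272

0.272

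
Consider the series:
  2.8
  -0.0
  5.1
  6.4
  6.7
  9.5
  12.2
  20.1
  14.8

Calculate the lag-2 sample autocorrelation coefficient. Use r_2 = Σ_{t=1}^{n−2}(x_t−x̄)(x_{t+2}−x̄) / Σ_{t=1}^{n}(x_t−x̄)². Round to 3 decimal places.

0.223

Mean x̄ = (2.8 − 0.0 + 5.1 + 6.4 + 6.7 + 9.5 + 12.2 + 20.1 + 14.8)/9 = 8.6222
Σ(x_t−x̄)(x_{t+2}−x̄) = (20.5072) + (19.1605) + (6.7705) + (-1.9506) + (-6.8773) + (10.0749) + (22.1027) = 69.7879
Denominator Σ(x_t−x̄)² = 312.7556
r_2 = 69.7879 / 312.7556 = 0.223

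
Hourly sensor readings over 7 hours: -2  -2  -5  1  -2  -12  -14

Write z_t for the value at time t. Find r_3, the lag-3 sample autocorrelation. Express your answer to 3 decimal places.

-0.136

Mean z̄ = (-2 − 2 − 5 + 1 − 2 − 12 − 14)/7 = -5.1429
Numerator Σ_{t=1}^{4}(z_t−z̄)(z_{t+3}−z̄) = -26.2041
Denominator Σ(z_t−z̄)² = 192.8571
r_3 = -26.2041 / 192.8571 = -0.136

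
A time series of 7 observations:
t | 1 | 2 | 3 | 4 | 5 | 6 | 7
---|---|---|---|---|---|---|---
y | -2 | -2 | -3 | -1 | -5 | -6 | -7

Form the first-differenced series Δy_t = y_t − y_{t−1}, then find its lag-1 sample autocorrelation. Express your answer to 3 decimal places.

First differences Δy: 0, -1, 2, -4, -1, -1
Mean of differences = -0.8333
Numerator Σ(Δy_t−Δȳ)(Δy_{t+1}−Δȳ) = -9.0278
Denominator Σ(Δy_t−Δȳ)² = 18.8333
r_1(Δy) = -9.0278 / 18.8333 = -0.479

-0.479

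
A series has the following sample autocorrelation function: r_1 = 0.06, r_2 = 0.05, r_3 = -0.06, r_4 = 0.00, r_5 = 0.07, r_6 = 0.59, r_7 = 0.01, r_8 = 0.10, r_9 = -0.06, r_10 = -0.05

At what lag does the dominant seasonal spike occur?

The largest autocorrelation is r_6 = 0.59; the remaining lags stay at or below 0.10.
The dominant spike at lag 6 indicates a seasonal period of 6.

6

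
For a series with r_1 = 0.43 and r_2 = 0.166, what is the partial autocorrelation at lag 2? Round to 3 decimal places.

-0.023

φ_{22} = (r_2 − r_1²) / (1 − r_1²)
r_1² = (0.43)² = 0.1849
Numerator = 0.166 − 0.1849 = -0.0189; denominator = 1 − 0.1849 = 0.8151
φ_{22} = -0.0189 / 0.8151 = -0.023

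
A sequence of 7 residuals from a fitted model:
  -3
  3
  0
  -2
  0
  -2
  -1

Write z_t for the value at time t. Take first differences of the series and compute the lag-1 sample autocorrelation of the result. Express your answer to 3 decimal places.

First differences Δz: 6, -3, -2, 2, -2, 1
Mean of differences = 0.3333
Numerator Σ(Δz_t−Δz̄)(Δz_{t+1}−Δz̄) = -20.4444
Denominator Σ(Δz_t−Δz̄)² = 57.3333
r_1(Δz) = -20.4444 / 57.3333 = -0.357

-0.357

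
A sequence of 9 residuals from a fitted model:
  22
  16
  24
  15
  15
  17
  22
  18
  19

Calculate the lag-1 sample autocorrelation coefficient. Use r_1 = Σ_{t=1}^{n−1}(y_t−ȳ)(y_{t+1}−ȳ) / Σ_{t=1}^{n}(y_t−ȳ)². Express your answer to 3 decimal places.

Mean ȳ = (22 + 16 + 24 + 15 + 15 + 17 + 22 + 18 + 19)/9 = 18.6667
Numerator Σ_{t=1}^{8}(y_t−ȳ)(y_{t+1}−ȳ) = -31.1111
Denominator Σ(y_t−ȳ)² = 88.0000
r_1 = -31.1111 / 88.0000 = -0.354

-0.354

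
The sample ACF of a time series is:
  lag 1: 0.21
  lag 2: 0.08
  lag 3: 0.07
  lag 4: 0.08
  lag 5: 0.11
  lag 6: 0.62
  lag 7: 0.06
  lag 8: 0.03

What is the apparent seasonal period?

6

The largest autocorrelation is r_6 = 0.62; the remaining lags stay at or below 0.21. The elevated value at lag 1 (0.21), dropping to 0.08 at lag 2, reflects decaying short-term dependence rather than seasonality.
The dominant spike at lag 6 indicates a seasonal period of 6.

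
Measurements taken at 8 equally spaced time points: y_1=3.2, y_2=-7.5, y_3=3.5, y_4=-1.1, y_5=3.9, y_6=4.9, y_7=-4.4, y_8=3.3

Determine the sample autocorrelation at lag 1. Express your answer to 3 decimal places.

-0.519

Mean ȳ = (3.2 − 7.5 + 3.5 − 1.1 + 3.9 + 4.9 − 4.4 + 3.3)/8 = 0.7250
Numerator Σ_{t=1}^{7}(y_t−ȳ)(y_{t+1}−ȳ) = -75.3781
Denominator Σ(y_t−ȳ)² = 145.2150
r_1 = -75.3781 / 145.2150 = -0.519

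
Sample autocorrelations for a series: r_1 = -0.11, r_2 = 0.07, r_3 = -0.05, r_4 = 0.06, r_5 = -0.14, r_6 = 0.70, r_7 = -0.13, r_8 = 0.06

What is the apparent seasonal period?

6

The largest autocorrelation is r_6 = 0.70; the remaining lags stay at or below 0.07.
The dominant spike at lag 6 indicates a seasonal period of 6.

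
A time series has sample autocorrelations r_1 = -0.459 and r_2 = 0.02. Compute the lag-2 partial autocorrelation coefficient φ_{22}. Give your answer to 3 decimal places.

φ_{22} = (r_2 − r_1²) / (1 − r_1²)
r_1² = (-0.459)² = 0.210681
Numerator = 0.02 − 0.2107 = -0.1907; denominator = 1 − 0.2107 = 0.7893
φ_{22} = -0.1907 / 0.7893 = -0.242

-0.242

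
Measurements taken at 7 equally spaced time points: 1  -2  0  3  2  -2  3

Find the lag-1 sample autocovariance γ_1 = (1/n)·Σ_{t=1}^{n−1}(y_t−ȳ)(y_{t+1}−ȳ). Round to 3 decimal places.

-1.032

Mean ȳ = (1 − 2 + 0 + 3 + 2 − 2 + 3)/7 = 0.7143
Deviations: 0.2857, -2.7143, -0.7143, 2.2857, 1.2857, -2.7143, 2.2857
Σ_{t=1}^{6}(y_t−ȳ)(y_{t+1}−ȳ) = -7.2245
γ_1 = -7.2245 / 7 = -1.032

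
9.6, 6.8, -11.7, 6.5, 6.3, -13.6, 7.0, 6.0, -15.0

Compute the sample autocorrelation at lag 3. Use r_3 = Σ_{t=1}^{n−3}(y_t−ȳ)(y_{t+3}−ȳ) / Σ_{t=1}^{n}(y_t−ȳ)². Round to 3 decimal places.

Mean ȳ = (9.6 + 6.8 − 11.7 + 6.5 + 6.3 − 13.6 + 7.0 + 6.0 − 15.0)/9 = 0.2111
Σ(y_t−ȳ)(y_{t+3}−ȳ) = (59.0457) + (40.1190) + (164.5057) + (42.6946) + (35.2479) + (210.0823) = 551.6952
Denominator Σ(y_t−ȳ)² = 851.7889
r_3 = 551.6952 / 851.7889 = 0.648

0.648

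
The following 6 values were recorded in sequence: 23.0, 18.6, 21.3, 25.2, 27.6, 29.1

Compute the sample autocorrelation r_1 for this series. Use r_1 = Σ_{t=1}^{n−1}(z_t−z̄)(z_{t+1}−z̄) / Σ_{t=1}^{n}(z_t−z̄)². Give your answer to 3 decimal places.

Mean z̄ = (23.0 + 18.6 + 21.3 + 25.2 + 27.6 + 29.1)/6 = 24.1333
Σ(z_t−z̄)(z_{t+1}−z̄) = (6.2711) + (15.6778) + (-3.0222) + (3.6978) + (17.2178) = 39.8422
Denominator Σ(z_t−z̄)² = 77.7533
r_1 = 39.8422 / 77.7533 = 0.512

0.512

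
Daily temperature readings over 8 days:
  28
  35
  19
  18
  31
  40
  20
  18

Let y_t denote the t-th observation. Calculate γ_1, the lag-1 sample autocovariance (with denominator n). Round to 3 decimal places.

Mean ȳ = (28 + 35 + 19 + 18 + 31 + 40 + 20 + 18)/8 = 26.1250
Σ_{t=1}^{7}(y_t−ȳ)(y_{t+1}−ȳ) = 4.1094
γ_1 = 4.1094 / 8 = 0.514

0.514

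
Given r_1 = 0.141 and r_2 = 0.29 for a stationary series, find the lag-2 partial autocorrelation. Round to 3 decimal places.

0.276

φ_{22} = (r_2 − r_1²) / (1 − r_1²)
r_1² = (0.141)² = 0.019881
Numerator = 0.29 − 0.0199 = 0.2701; denominator = 1 − 0.0199 = 0.9801
φ_{22} = 0.2701 / 0.9801 = 0.276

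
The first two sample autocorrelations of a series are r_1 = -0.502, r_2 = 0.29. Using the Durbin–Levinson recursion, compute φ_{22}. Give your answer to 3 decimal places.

0.051

φ_{22} = (r_2 − r_1²) / (1 − r_1²)
r_1² = (-0.502)² = 0.252004
Numerator = 0.29 − 0.2520 = 0.0380; denominator = 1 − 0.2520 = 0.7480
φ_{22} = 0.0380 / 0.7480 = 0.051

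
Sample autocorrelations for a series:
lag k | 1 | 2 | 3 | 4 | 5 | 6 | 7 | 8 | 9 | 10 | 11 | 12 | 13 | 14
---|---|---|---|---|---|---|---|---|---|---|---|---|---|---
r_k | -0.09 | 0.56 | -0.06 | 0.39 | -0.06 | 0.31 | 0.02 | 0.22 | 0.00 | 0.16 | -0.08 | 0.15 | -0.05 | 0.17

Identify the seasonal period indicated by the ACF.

2

The largest autocorrelation is r_2 = 0.56, with weaker echoes at lags 4 (0.39), 6 (0.31), 8 (0.22), 10 (0.16), 12 (0.15) and 14 (0.17); the remaining lags stay at or below 0.02.
The dominant spike at lag 2 indicates a seasonal period of 2.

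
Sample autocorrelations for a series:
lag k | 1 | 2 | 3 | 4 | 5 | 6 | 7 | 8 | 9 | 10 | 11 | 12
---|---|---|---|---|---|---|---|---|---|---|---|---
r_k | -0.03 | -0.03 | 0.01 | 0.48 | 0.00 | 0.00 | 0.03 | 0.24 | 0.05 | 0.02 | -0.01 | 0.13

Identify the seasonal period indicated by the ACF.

The largest autocorrelation is r_4 = 0.48, with a weaker echo at lag 8 (0.24); the remaining lags stay at or below 0.13.
The dominant spike at lag 4 indicates a seasonal period of 4.

4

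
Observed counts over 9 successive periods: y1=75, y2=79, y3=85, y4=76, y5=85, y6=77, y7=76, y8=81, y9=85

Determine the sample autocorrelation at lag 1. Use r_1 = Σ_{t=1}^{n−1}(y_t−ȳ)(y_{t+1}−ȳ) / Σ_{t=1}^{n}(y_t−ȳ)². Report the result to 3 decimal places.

-0.295

Mean ȳ = (75 + 79 + 85 + 76 + 85 + 77 + 76 + 81 + 85)/9 = 79.8889
Numerator Σ_{t=1}^{8}(y_t−ȳ)(y_{t+1}−ȳ) = -42.1235
Denominator Σ(y_t−ȳ)² = 142.8889
r_1 = -42.1235 / 142.8889 = -0.295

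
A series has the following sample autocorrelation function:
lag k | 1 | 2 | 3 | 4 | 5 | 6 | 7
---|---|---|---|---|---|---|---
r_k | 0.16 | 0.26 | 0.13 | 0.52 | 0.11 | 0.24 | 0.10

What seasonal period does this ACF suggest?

The largest autocorrelation is r_4 = 0.52; the remaining lags stay at or below 0.26.
The dominant spike at lag 4 indicates a seasonal period of 4.

4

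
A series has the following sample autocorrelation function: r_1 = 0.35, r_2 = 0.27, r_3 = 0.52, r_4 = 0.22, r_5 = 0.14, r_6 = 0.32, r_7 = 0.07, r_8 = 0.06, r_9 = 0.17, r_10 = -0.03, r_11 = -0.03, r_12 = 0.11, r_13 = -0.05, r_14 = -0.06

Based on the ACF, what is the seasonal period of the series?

3

The largest autocorrelation is r_3 = 0.52; the remaining lags stay at or below 0.35. The elevated value at lag 1 (0.35), dropping to 0.27 at lag 2, reflects decaying short-term dependence rather than seasonality.
The dominant spike at lag 3 indicates a seasonal period of 3.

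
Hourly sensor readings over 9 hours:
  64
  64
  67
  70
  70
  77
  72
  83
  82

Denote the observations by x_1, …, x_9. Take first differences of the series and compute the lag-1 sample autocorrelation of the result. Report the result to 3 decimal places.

-0.806

First differences Δx: 0, 3, 3, 0, 7, -5, 11, -1
Mean of differences = 2.2500
Numerator Σ(Δx_t−Δx̄)(Δx_{t+1}−Δx̄) = -139.8125
Denominator Σ(Δx_t−Δx̄)² = 173.5000
r_1(Δx) = -139.8125 / 173.5000 = -0.806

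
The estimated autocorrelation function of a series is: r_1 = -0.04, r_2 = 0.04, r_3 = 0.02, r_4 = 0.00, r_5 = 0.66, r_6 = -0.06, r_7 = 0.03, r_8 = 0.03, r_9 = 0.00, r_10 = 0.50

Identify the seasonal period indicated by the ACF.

5

The largest autocorrelation is r_5 = 0.66, with a weaker echo at lag 10 (0.50); the remaining lags stay at or below 0.04.
The dominant spike at lag 5 indicates a seasonal period of 5.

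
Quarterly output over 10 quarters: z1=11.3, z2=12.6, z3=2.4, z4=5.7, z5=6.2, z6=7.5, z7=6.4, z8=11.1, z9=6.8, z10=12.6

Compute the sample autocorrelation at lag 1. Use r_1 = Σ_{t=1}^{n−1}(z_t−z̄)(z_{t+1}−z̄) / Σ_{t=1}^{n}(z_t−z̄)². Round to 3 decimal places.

Mean z̄ = (11.3 + 12.6 + 2.4 + 5.7 + 6.2 + 7.5 + 6.4 + 11.1 + 6.8 + 12.6)/10 = 8.2600
Numerator Σ_{t=1}^{9}(z_t−z̄)(z_{t+1}−z̄) = -4.7496
Denominator Σ(z_t−z̄)² = 106.2840
r_1 = -4.7496 / 106.2840 = -0.045

-0.045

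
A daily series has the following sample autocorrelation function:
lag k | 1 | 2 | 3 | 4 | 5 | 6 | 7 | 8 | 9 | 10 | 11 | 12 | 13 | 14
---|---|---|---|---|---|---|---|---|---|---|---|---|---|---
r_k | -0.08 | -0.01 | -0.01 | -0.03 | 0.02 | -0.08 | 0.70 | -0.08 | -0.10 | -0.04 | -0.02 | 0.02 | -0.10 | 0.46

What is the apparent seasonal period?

7

The largest autocorrelation is r_7 = 0.70, with a weaker echo at lag 14 (0.46); the remaining lags stay at or below 0.02.
The dominant spike at lag 7 indicates a seasonal period of 7.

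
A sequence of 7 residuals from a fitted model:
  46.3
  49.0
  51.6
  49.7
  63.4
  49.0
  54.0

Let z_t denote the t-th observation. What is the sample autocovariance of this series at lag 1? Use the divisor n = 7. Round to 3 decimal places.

Mean z̄ = (46.3 + 49.0 + 51.6 + 49.7 + 63.4 + 49.0 + 54.0)/7 = 51.8571
Σ_{t=1}^{6}(z_t−z̄)(z_{t+1}−z̄) = -46.8347
γ_1 = -46.8347 / 7 = -6.691

-6.691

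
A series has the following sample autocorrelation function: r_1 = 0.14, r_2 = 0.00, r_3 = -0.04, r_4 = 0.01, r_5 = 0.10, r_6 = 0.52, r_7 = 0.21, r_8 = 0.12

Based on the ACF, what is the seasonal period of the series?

The largest autocorrelation is r_6 = 0.52; the remaining lags stay at or below 0.21.
The dominant spike at lag 6 indicates a seasonal period of 6.

6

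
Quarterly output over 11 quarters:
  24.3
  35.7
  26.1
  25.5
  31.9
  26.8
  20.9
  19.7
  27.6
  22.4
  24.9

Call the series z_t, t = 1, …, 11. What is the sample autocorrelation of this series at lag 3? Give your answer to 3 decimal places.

0.232

Mean z̄ = (24.3 + 35.7 + 26.1 + 25.5 + 31.9 + 26.8 + 20.9 + 19.7 + 27.6 + 22.4 + 24.9)/11 = 25.9818
Numerator Σ_{t=1}^{8}(z_t−z̄)(z_{t+3}−z̄) = 50.0145
Denominator Σ(z_t−z̄)² = 215.1164
r_3 = 50.0145 / 215.1164 = 0.232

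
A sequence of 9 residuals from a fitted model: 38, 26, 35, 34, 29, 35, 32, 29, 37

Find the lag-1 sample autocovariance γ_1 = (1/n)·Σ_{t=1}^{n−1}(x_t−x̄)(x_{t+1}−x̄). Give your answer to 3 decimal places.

-8.388

Mean x̄ = (38 + 26 + 35 + 34 + 29 + 35 + 32 + 29 + 37)/9 = 32.7778
Σ_{t=1}^{8}(x_t−x̄)(x_{t+1}−x̄) = -75.4938
γ_1 = -75.4938 / 9 = -8.388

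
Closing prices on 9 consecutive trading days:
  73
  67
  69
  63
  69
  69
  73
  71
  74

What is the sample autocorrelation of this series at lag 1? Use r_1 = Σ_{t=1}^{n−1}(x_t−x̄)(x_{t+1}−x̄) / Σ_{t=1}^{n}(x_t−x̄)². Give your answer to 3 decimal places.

0.115

Mean x̄ = (73 + 67 + 69 + 63 + 69 + 69 + 73 + 71 + 74)/9 = 69.7778
Numerator Σ_{t=1}^{8}(x_t−x̄)(x_{t+1}−x̄) = 10.9506
Denominator Σ(x_t−x̄)² = 95.5556
r_1 = 10.9506 / 95.5556 = 0.115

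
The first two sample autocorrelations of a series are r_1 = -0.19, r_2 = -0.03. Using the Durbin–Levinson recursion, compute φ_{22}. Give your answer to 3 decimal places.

-0.069

φ_{22} = (r_2 − r_1²) / (1 − r_1²)
r_1² = (-0.19)² = 0.0361
Numerator = -0.03 − 0.0361 = -0.0661; denominator = 1 − 0.0361 = 0.9639
φ_{22} = -0.0661 / 0.9639 = -0.069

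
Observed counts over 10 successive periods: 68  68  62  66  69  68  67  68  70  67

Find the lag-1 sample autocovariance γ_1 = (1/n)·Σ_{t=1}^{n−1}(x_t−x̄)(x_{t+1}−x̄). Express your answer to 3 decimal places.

Mean x̄ = (68 + 68 + 62 + 66 + 69 + 68 + 67 + 68 + 70 + 67)/10 = 67.3000
Σ_{t=1}^{9}(x_t−x̄)(x_{t+1}−x̄) = 3.3100
γ_1 = 3.3100 / 10 = 0.331

0.331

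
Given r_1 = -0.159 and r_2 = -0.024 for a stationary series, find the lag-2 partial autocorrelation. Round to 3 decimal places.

φ_{22} = (r_2 − r_1²) / (1 − r_1²)
r_1² = (-0.159)² = 0.025281
Numerator = -0.024 − 0.0253 = -0.0493; denominator = 1 − 0.0253 = 0.9747
φ_{22} = -0.0493 / 0.9747 = -0.051

-0.051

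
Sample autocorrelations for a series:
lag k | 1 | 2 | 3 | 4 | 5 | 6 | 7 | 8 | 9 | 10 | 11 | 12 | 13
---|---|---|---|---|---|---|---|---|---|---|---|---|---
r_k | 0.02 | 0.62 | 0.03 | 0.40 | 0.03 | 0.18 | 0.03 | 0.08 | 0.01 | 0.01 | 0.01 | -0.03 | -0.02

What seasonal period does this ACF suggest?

The largest autocorrelation is r_2 = 0.62, with weaker echoes at lags 4 (0.40) and 6 (0.18); the remaining lags stay at or below 0.08.
The dominant spike at lag 2 indicates a seasonal period of 2.

2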